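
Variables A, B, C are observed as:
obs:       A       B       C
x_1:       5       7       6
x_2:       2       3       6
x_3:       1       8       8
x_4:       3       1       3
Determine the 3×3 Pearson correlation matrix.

Step 1 — column means:
  mean(A) = (5 + 2 + 1 + 3) / 4 = 11/4 = 2.75
  mean(B) = (7 + 3 + 8 + 1) / 4 = 19/4 = 4.75
  mean(C) = (6 + 6 + 8 + 3) / 4 = 23/4 = 5.75

Step 2 — sample variances and covariances s[i,j] = (1/(n-1)) · Σ_k (x_{k,i} - mean_i) · (x_{k,j} - mean_j), with n-1 = 3:
  s[A,A] = ((2.25)·(2.25) + (-0.75)·(-0.75) + (-1.75)·(-1.75) + (0.25)·(0.25)) / 3 = 8.75/3 = 2.9167
  s[A,B] = ((2.25)·(2.25) + (-0.75)·(-1.75) + (-1.75)·(3.25) + (0.25)·(-3.75)) / 3 = -0.25/3 = -0.0833
  s[A,C] = ((2.25)·(0.25) + (-0.75)·(0.25) + (-1.75)·(2.25) + (0.25)·(-2.75)) / 3 = -4.25/3 = -1.4167
  s[B,B] = ((2.25)·(2.25) + (-1.75)·(-1.75) + (3.25)·(3.25) + (-3.75)·(-3.75)) / 3 = 32.75/3 = 10.9167
  s[B,C] = ((2.25)·(0.25) + (-1.75)·(0.25) + (3.25)·(2.25) + (-3.75)·(-2.75)) / 3 = 17.75/3 = 5.9167
  s[C,C] = ((0.25)·(0.25) + (0.25)·(0.25) + (2.25)·(2.25) + (-2.75)·(-2.75)) / 3 = 12.75/3 = 4.25
  Sample standard deviations s_i = √(s[i,i]):
  s(A) = √(2.9167) = 1.7078
  s(B) = √(10.9167) = 3.304
  s(C) = √(4.25) = 2.0616

Step 3 — r_{ij} = s_{ij} / (s_i · s_j):
  r[A,A] = 1 (diagonal).
  r[A,B] = -0.0833 / (1.7078 · 3.304) = -0.0833 / 5.6427 = -0.0148
  r[A,C] = -1.4167 / (1.7078 · 2.0616) = -1.4167 / 3.5208 = -0.4024
  r[B,B] = 1 (diagonal).
  r[B,C] = 5.9167 / (3.304 · 2.0616) = 5.9167 / 6.8114 = 0.8686
  r[C,C] = 1 (diagonal).

R is symmetric with unit diagonal. Assembling:

R = [[1, -0.0148, -0.4024],
 [-0.0148, 1, 0.8686],
 [-0.4024, 0.8686, 1]]


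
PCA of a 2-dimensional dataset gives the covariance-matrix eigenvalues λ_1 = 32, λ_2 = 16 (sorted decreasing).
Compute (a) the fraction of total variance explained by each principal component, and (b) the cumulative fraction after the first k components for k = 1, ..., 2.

Step 1 — total variance = trace(Sigma) = Σ λ_i = 32 + 16 = 48.

Step 2 — fraction explained by component i = λ_i / Σ λ:
  PC1: 32/48 = 0.6667
  PC2: 16/48 = 0.3333

Step 3 — cumulative fraction after k components = (λ_1 + ... + λ_k) / Σ λ:
  k = 1: 32/48 = 0.6667
  k = 2: (32 + 16)/48 = 48/48 = 1

Summary (fraction, with percent):

explained: PC1 0.6667 (66.67%), PC2 0.3333 (33.33%);  cumulative: 0.6667, 1


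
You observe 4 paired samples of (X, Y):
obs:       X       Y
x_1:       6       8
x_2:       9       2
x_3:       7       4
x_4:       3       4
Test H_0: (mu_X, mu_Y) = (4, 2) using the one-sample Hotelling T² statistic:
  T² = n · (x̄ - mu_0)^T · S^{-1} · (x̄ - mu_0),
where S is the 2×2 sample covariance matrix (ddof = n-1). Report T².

Step 1 — sample mean vector:
  mean(X) = (6 + 9 + 7 + 3) / 4 = 25/4 = 6.25
  mean(Y) = (8 + 2 + 4 + 4) / 4 = 18/4 = 4.5
  x̄ = (6.25, 4.5),  deviation x̄ - mu_0 = (6.25, 4.5) - (4, 2) = (2.25, 2.5).

Step 2 — sample covariance matrix, S[i,j] = (1/(n-1)) · Σ_k (x_{k,i} - mean_i) · (x_{k,j} - mean_j), divisor n-1 = 3:
  S[X,X] = ((-0.25)·(-0.25) + (2.75)·(2.75) + (0.75)·(0.75) + (-3.25)·(-3.25)) / 3 = 18.75/3 = 6.25
  S[X,Y] = ((-0.25)·(3.5) + (2.75)·(-2.5) + (0.75)·(-0.5) + (-3.25)·(-0.5)) / 3 = -6.5/3 = -2.1667
  S[Y,Y] = ((3.5)·(3.5) + (-2.5)·(-2.5) + (-0.5)·(-0.5) + (-0.5)·(-0.5)) / 3 = 19/3 = 6.3333
  S = [[6.25, -2.1667],
 [-2.1667, 6.3333]].

Step 3 — invert S. det(S) = 6.25·6.3333 - (-2.1667)² = 34.8889.
  S^{-1} = (1/det) · [[d, -b], [-b, a]] = [[0.1815, 0.0621],
 [0.0621, 0.1791]].

Step 4 — quadratic form (x̄ - mu_0)^T · S^{-1} · (x̄ - mu_0):
  S^{-1} · (x̄ - mu_0) = (0.5637, 0.5876),
  (x̄ - mu_0)^T · [...] = (2.25)·(0.5637) + (2.5)·(0.5876) = 2.7373.

Step 5 — scale by n: T² = 4 · 2.7373 = 10.949.

T² ≈ 10.949


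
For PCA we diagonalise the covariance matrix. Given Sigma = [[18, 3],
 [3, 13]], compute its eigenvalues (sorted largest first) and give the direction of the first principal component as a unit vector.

Step 1 — characteristic polynomial of 2×2 Sigma:
  det(Sigma - λI) = λ² - trace · λ + det = 0.
  trace = 18 + 13 = 31, det = 18·13 - (3)² = 225.
Step 2 — discriminant:
  Δ = trace² - 4·det = 961 - 900 = 61.
Step 3 — eigenvalues:
  λ = (trace ± √Δ)/2 = (31 ± 7.8102)/2,
  λ_1 = 19.4051,  λ_2 = 11.5949.

Step 4 — unit eigenvector for λ_1: solve (Sigma - λ_1 I)v = 0. First row:
  (18 - 19.4051)·v_x + (3)·v_y = 0, i.e. (-1.4051)·v_x + (3)·v_y = 0,
  so v ∝ (b, λ_1 - a) = (3, 1.4051) = u.
  ||u|| = √((3)² + (1.4051)²) = √(10.9744) ≈ 3.3128,
  v_1 = u/||u|| ≈ (0.9056, 0.4242) (||v_1|| = 1).

λ_1 = 19.4051,  λ_2 = 11.5949;  v_1 ≈ (0.9056, 0.4242)


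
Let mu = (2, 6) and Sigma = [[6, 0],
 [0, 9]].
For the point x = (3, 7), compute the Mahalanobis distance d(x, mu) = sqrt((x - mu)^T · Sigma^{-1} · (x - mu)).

Step 1 — centre the observation: (x - mu) = (1, 1).

Step 2 — invert Sigma. det(Sigma) = 6·9 - (0)² = 54.
  Sigma^{-1} = (1/det) · [[d, -b], [-b, a]] = [[0.1667, 0],
 [0, 0.1111]].

Step 3 — form the quadratic (x - mu)^T · Sigma^{-1} · (x - mu):
  Sigma^{-1} · (x - mu) = (0.1667, 0.1111).
  (x - mu)^T · [Sigma^{-1} · (x - mu)] = (1)·(0.1667) + (1)·(0.1111) = 0.2778.

Step 4 — take square root: d = √(0.2778) ≈ 0.527.

d(x, mu) = √(0.2778) ≈ 0.527


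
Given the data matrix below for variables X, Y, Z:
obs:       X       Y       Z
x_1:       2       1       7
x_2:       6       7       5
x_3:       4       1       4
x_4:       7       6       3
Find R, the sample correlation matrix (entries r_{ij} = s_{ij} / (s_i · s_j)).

Step 1 — column means:
  mean(X) = (2 + 6 + 4 + 7) / 4 = 19/4 = 4.75
  mean(Y) = (1 + 7 + 1 + 6) / 4 = 15/4 = 3.75
  mean(Z) = (7 + 5 + 4 + 3) / 4 = 19/4 = 4.75

Step 2 — sample variances and covariances s[i,j] = (1/(n-1)) · Σ_k (x_{k,i} - mean_i) · (x_{k,j} - mean_j), with n-1 = 3:
  s[X,X] = ((-2.75)·(-2.75) + (1.25)·(1.25) + (-0.75)·(-0.75) + (2.25)·(2.25)) / 3 = 14.75/3 = 4.9167
  s[X,Y] = ((-2.75)·(-2.75) + (1.25)·(3.25) + (-0.75)·(-2.75) + (2.25)·(2.25)) / 3 = 18.75/3 = 6.25
  s[X,Z] = ((-2.75)·(2.25) + (1.25)·(0.25) + (-0.75)·(-0.75) + (2.25)·(-1.75)) / 3 = -9.25/3 = -3.0833
  s[Y,Y] = ((-2.75)·(-2.75) + (3.25)·(3.25) + (-2.75)·(-2.75) + (2.25)·(2.25)) / 3 = 30.75/3 = 10.25
  s[Y,Z] = ((-2.75)·(2.25) + (3.25)·(0.25) + (-2.75)·(-0.75) + (2.25)·(-1.75)) / 3 = -7.25/3 = -2.4167
  s[Z,Z] = ((2.25)·(2.25) + (0.25)·(0.25) + (-0.75)·(-0.75) + (-1.75)·(-1.75)) / 3 = 8.75/3 = 2.9167
  Sample standard deviations s_i = √(s[i,i]):
  s(X) = √(4.9167) = 2.2174
  s(Y) = √(10.25) = 3.2016
  s(Z) = √(2.9167) = 1.7078

Step 3 — r_{ij} = s_{ij} / (s_i · s_j):
  r[X,X] = 1 (diagonal).
  r[X,Y] = 6.25 / (2.2174 · 3.2016) = 6.25 / 7.099 = 0.8804
  r[X,Z] = -3.0833 / (2.2174 · 1.7078) = -3.0833 / 3.7869 = -0.8142
  r[Y,Y] = 1 (diagonal).
  r[Y,Z] = -2.4167 / (3.2016 · 1.7078) = -2.4167 / 5.4677 = -0.442
  r[Z,Z] = 1 (diagonal).

R is symmetric with unit diagonal. Assembling:

R = [[1, 0.8804, -0.8142],
 [0.8804, 1, -0.442],
 [-0.8142, -0.442, 1]]


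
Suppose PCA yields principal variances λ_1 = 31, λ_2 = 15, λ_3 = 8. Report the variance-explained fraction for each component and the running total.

Step 1 — total variance = trace(Sigma) = Σ λ_i = 31 + 15 + 8 = 54.

Step 2 — fraction explained by component i = λ_i / Σ λ:
  PC1: 31/54 = 0.5741
  PC2: 15/54 = 0.2778
  PC3: 8/54 = 0.1481

Step 3 — cumulative fraction after k components = (λ_1 + ... + λ_k) / Σ λ:
  k = 1: 31/54 = 0.5741
  k = 2: (31 + 15)/54 = 46/54 = 0.8519
  k = 3: (31 + 15 + 8)/54 = 54/54 = 1

Summary (fraction, with percent):

explained: PC1 0.5741 (57.41%), PC2 0.2778 (27.78%), PC3 0.1481 (14.81%);  cumulative: 0.5741, 0.8519, 1


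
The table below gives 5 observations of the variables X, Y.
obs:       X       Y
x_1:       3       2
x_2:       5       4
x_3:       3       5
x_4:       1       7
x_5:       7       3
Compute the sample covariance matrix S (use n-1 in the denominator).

Step 1 — column means:
  mean(X) = (3 + 5 + 3 + 1 + 7) / 5 = 19/5 = 3.8
  mean(Y) = (2 + 4 + 5 + 7 + 3) / 5 = 21/5 = 4.2

Step 2 — sample covariance S[i,j] = (1/(n-1)) · Σ_k (x_{k,i} - mean_i) · (x_{k,j} - mean_j), with n-1 = 4.
  S[X,X] = ((-0.8)·(-0.8) + (1.2)·(1.2) + (-0.8)·(-0.8) + (-2.8)·(-2.8) + (3.2)·(3.2)) / 4 = 20.8/4 = 5.2
  S[X,Y] = ((-0.8)·(-2.2) + (1.2)·(-0.2) + (-0.8)·(0.8) + (-2.8)·(2.8) + (3.2)·(-1.2)) / 4 = -10.8/4 = -2.7
  S[Y,Y] = ((-2.2)·(-2.2) + (-0.2)·(-0.2) + (0.8)·(0.8) + (2.8)·(2.8) + (-1.2)·(-1.2)) / 4 = 14.8/4 = 3.7

S is symmetric (S[j,i] = S[i,j]). Assembling:

S = [[5.2, -2.7],
 [-2.7, 3.7]]


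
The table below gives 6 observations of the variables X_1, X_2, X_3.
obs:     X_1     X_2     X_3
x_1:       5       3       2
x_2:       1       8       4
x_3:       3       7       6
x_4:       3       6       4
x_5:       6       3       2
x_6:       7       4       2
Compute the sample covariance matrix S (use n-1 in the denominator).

Step 1 — column means:
  mean(X_1) = (5 + 1 + 3 + 3 + 6 + 7) / 6 = 25/6 = 4.1667
  mean(X_2) = (3 + 8 + 7 + 6 + 3 + 4) / 6 = 31/6 = 5.1667
  mean(X_3) = (2 + 4 + 6 + 4 + 2 + 2) / 6 = 20/6 = 3.3333

Step 2 — sample covariance S[i,j] = (1/(n-1)) · Σ_k (x_{k,i} - mean_i) · (x_{k,j} - mean_j), with n-1 = 5.
  S[X_1,X_1] = ((0.8333)·(0.8333) + (-3.1667)·(-3.1667) + (-1.1667)·(-1.1667) + (-1.1667)·(-1.1667) + (1.8333)·(1.8333) + (2.8333)·(2.8333)) / 5 = 24.8333/5 = 4.9667
  S[X_1,X_2] = ((0.8333)·(-2.1667) + (-3.1667)·(2.8333) + (-1.1667)·(1.8333) + (-1.1667)·(0.8333) + (1.8333)·(-2.1667) + (2.8333)·(-1.1667)) / 5 = -21.1667/5 = -4.2333
  S[X_1,X_3] = ((0.8333)·(-1.3333) + (-3.1667)·(0.6667) + (-1.1667)·(2.6667) + (-1.1667)·(0.6667) + (1.8333)·(-1.3333) + (2.8333)·(-1.3333)) / 5 = -13.3333/5 = -2.6667
  S[X_2,X_2] = ((-2.1667)·(-2.1667) + (2.8333)·(2.8333) + (1.8333)·(1.8333) + (0.8333)·(0.8333) + (-2.1667)·(-2.1667) + (-1.1667)·(-1.1667)) / 5 = 22.8333/5 = 4.5667
  S[X_2,X_3] = ((-2.1667)·(-1.3333) + (2.8333)·(0.6667) + (1.8333)·(2.6667) + (0.8333)·(0.6667) + (-2.1667)·(-1.3333) + (-1.1667)·(-1.3333)) / 5 = 14.6667/5 = 2.9333
  S[X_3,X_3] = ((-1.3333)·(-1.3333) + (0.6667)·(0.6667) + (2.6667)·(2.6667) + (0.6667)·(0.6667) + (-1.3333)·(-1.3333) + (-1.3333)·(-1.3333)) / 5 = 13.3333/5 = 2.6667

S is symmetric (S[j,i] = S[i,j]). Assembling:

S = [[4.9667, -4.2333, -2.6667],
 [-4.2333, 4.5667, 2.9333],
 [-2.6667, 2.9333, 2.6667]]


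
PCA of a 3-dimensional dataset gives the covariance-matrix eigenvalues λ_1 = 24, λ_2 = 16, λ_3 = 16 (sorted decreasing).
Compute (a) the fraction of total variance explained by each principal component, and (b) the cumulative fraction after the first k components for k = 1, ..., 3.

Step 1 — total variance = trace(Sigma) = Σ λ_i = 24 + 16 + 16 = 56.

Step 2 — fraction explained by component i = λ_i / Σ λ:
  PC1: 24/56 = 0.4286
  PC2: 16/56 = 0.2857
  PC3: 16/56 = 0.2857

Step 3 — cumulative fraction after k components = (λ_1 + ... + λ_k) / Σ λ:
  k = 1: 24/56 = 0.4286
  k = 2: (24 + 16)/56 = 40/56 = 0.7143
  k = 3: (24 + 16 + 16)/56 = 56/56 = 1

Summary (fraction, with percent):

explained: PC1 0.4286 (42.86%), PC2 0.2857 (28.57%), PC3 0.2857 (28.57%);  cumulative: 0.4286, 0.7143, 1


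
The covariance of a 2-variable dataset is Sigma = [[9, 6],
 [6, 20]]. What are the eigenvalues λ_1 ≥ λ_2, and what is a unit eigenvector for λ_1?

Step 1 — characteristic polynomial of 2×2 Sigma:
  det(Sigma - λI) = λ² - trace · λ + det = 0.
  trace = 9 + 20 = 29, det = 9·20 - (6)² = 144.
Step 2 — discriminant:
  Δ = trace² - 4·det = 841 - 576 = 265.
Step 3 — eigenvalues:
  λ = (trace ± √Δ)/2 = (29 ± 16.2788)/2,
  λ_1 = 22.6394,  λ_2 = 6.3606.

Step 4 — unit eigenvector for λ_1: solve (Sigma - λ_1 I)v = 0. First row:
  (9 - 22.6394)·v_x + (6)·v_y = 0, i.e. (-13.6394)·v_x + (6)·v_y = 0,
  so v ∝ (b, λ_1 - a) = (6, 13.6394) = u.
  ||u|| = √((6)² + (13.6394)²) = √(222.0335) ≈ 14.9008,
  v_1 = u/||u|| ≈ (0.4027, 0.9153) (||v_1|| = 1).

λ_1 = 22.6394,  λ_2 = 6.3606;  v_1 ≈ (0.4027, 0.9153)


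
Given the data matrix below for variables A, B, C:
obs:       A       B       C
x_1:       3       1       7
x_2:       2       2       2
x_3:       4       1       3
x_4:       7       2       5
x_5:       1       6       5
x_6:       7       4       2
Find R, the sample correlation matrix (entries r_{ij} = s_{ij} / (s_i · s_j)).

Step 1 — column means:
  mean(A) = (3 + 2 + 4 + 7 + 1 + 7) / 6 = 24/6 = 4
  mean(B) = (1 + 2 + 1 + 2 + 6 + 4) / 6 = 16/6 = 2.6667
  mean(C) = (7 + 2 + 3 + 5 + 5 + 2) / 6 = 24/6 = 4

Step 2 — sample variances and covariances s[i,j] = (1/(n-1)) · Σ_k (x_{k,i} - mean_i) · (x_{k,j} - mean_j), with n-1 = 5:
  s[A,A] = ((-1)·(-1) + (-2)·(-2) + (0)·(0) + (3)·(3) + (-3)·(-3) + (3)·(3)) / 5 = 32/5 = 6.4
  s[A,B] = ((-1)·(-1.6667) + (-2)·(-0.6667) + (0)·(-1.6667) + (3)·(-0.6667) + (-3)·(3.3333) + (3)·(1.3333)) / 5 = -5/5 = -1
  s[A,C] = ((-1)·(3) + (-2)·(-2) + (0)·(-1) + (3)·(1) + (-3)·(1) + (3)·(-2)) / 5 = -5/5 = -1
  s[B,B] = ((-1.6667)·(-1.6667) + (-0.6667)·(-0.6667) + (-1.6667)·(-1.6667) + (-0.6667)·(-0.6667) + (3.3333)·(3.3333) + (1.3333)·(1.3333)) / 5 = 19.3333/5 = 3.8667
  s[B,C] = ((-1.6667)·(3) + (-0.6667)·(-2) + (-1.6667)·(-1) + (-0.6667)·(1) + (3.3333)·(1) + (1.3333)·(-2)) / 5 = -2/5 = -0.4
  s[C,C] = ((3)·(3) + (-2)·(-2) + (-1)·(-1) + (1)·(1) + (1)·(1) + (-2)·(-2)) / 5 = 20/5 = 4
  Sample standard deviations s_i = √(s[i,i]):
  s(A) = √(6.4) = 2.5298
  s(B) = √(3.8667) = 1.9664
  s(C) = √(4) = 2

Step 3 — r_{ij} = s_{ij} / (s_i · s_j):
  r[A,A] = 1 (diagonal).
  r[A,B] = -1 / (2.5298 · 1.9664) = -1 / 4.9746 = -0.201
  r[A,C] = -1 / (2.5298 · 2) = -1 / 5.0596 = -0.1976
  r[B,B] = 1 (diagonal).
  r[B,C] = -0.4 / (1.9664 · 2) = -0.4 / 3.9328 = -0.1017
  r[C,C] = 1 (diagonal).

R is symmetric with unit diagonal. Assembling:

R = [[1, -0.201, -0.1976],
 [-0.201, 1, -0.1017],
 [-0.1976, -0.1017, 1]]


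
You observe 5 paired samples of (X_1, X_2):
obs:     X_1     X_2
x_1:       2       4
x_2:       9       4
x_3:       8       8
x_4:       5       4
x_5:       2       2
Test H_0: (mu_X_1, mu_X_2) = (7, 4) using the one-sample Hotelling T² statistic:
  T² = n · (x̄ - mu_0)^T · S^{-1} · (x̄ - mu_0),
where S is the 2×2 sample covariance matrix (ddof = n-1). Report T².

Step 1 — sample mean vector:
  mean(X_1) = (2 + 9 + 8 + 5 + 2) / 5 = 26/5 = 5.2
  mean(X_2) = (4 + 4 + 8 + 4 + 2) / 5 = 22/5 = 4.4
  x̄ = (5.2, 4.4),  deviation x̄ - mu_0 = (5.2, 4.4) - (7, 4) = (-1.8, 0.4).

Step 2 — sample covariance matrix, S[i,j] = (1/(n-1)) · Σ_k (x_{k,i} - mean_i) · (x_{k,j} - mean_j), divisor n-1 = 4:
  S[X_1,X_1] = ((-3.2)·(-3.2) + (3.8)·(3.8) + (2.8)·(2.8) + (-0.2)·(-0.2) + (-3.2)·(-3.2)) / 4 = 42.8/4 = 10.7
  S[X_1,X_2] = ((-3.2)·(-0.4) + (3.8)·(-0.4) + (2.8)·(3.6) + (-0.2)·(-0.4) + (-3.2)·(-2.4)) / 4 = 17.6/4 = 4.4
  S[X_2,X_2] = ((-0.4)·(-0.4) + (-0.4)·(-0.4) + (3.6)·(3.6) + (-0.4)·(-0.4) + (-2.4)·(-2.4)) / 4 = 19.2/4 = 4.8
  S = [[10.7, 4.4],
 [4.4, 4.8]].

Step 3 — invert S. det(S) = 10.7·4.8 - (4.4)² = 32.
  S^{-1} = (1/det) · [[d, -b], [-b, a]] = [[0.15, -0.1375],
 [-0.1375, 0.3344]].

Step 4 — quadratic form (x̄ - mu_0)^T · S^{-1} · (x̄ - mu_0):
  S^{-1} · (x̄ - mu_0) = (-0.325, 0.3813),
  (x̄ - mu_0)^T · [...] = (-1.8)·(-0.325) + (0.4)·(0.3813) = 0.7375.

Step 5 — scale by n: T² = 5 · 0.7375 = 3.6875.

T² ≈ 3.6875


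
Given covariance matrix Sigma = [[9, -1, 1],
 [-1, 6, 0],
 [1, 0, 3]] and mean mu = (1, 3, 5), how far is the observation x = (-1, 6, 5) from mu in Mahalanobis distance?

Step 1 — centre the observation: (x - mu) = (-2, 3, 0).

Step 2 — invert Sigma (cofactor / det for 3×3, or solve directly):
  Sigma^{-1} = [[0.1176, 0.0196, -0.0392],
 [0.0196, 0.1699, -0.0065],
 [-0.0392, -0.0065, 0.3464]].

Step 3 — form the quadratic (x - mu)^T · Sigma^{-1} · (x - mu):
  Sigma^{-1} · (x - mu) = (-0.1765, 0.4706, 0.0588).
  (x - mu)^T · [Sigma^{-1} · (x - mu)] = (-2)·(-0.1765) + (3)·(0.4706) + (0)·(0.0588) = 1.7647.

Step 4 — take square root: d = √(1.7647) ≈ 1.3284.

d(x, mu) = √(1.7647) ≈ 1.3284


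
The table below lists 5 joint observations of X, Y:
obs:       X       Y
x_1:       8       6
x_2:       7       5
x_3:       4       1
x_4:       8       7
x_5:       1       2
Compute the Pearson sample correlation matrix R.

Step 1 — column means:
  mean(X) = (8 + 7 + 4 + 8 + 1) / 5 = 28/5 = 5.6
  mean(Y) = (6 + 5 + 1 + 7 + 2) / 5 = 21/5 = 4.2

Step 2 — sample variances and covariances s[i,j] = (1/(n-1)) · Σ_k (x_{k,i} - mean_i) · (x_{k,j} - mean_j), with n-1 = 4:
  s[X,X] = ((2.4)·(2.4) + (1.4)·(1.4) + (-1.6)·(-1.6) + (2.4)·(2.4) + (-4.6)·(-4.6)) / 4 = 37.2/4 = 9.3
  s[X,Y] = ((2.4)·(1.8) + (1.4)·(0.8) + (-1.6)·(-3.2) + (2.4)·(2.8) + (-4.6)·(-2.2)) / 4 = 27.4/4 = 6.85
  s[Y,Y] = ((1.8)·(1.8) + (0.8)·(0.8) + (-3.2)·(-3.2) + (2.8)·(2.8) + (-2.2)·(-2.2)) / 4 = 26.8/4 = 6.7
  Sample standard deviations s_i = √(s[i,i]):
  s(X) = √(9.3) = 3.0496
  s(Y) = √(6.7) = 2.5884

Step 3 — r_{ij} = s_{ij} / (s_i · s_j):
  r[X,X] = 1 (diagonal).
  r[X,Y] = 6.85 / (3.0496 · 2.5884) = 6.85 / 7.8937 = 0.8678
  r[Y,Y] = 1 (diagonal).

R is symmetric with unit diagonal. Assembling:

R = [[1, 0.8678],
 [0.8678, 1]]


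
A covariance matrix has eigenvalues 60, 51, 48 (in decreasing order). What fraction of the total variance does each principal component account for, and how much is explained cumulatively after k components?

Step 1 — total variance = trace(Sigma) = Σ λ_i = 60 + 51 + 48 = 159.

Step 2 — fraction explained by component i = λ_i / Σ λ:
  PC1: 60/159 = 0.3774
  PC2: 51/159 = 0.3208
  PC3: 48/159 = 0.3019

Step 3 — cumulative fraction after k components = (λ_1 + ... + λ_k) / Σ λ:
  k = 1: 60/159 = 0.3774
  k = 2: (60 + 51)/159 = 111/159 = 0.6981
  k = 3: (60 + 51 + 48)/159 = 159/159 = 1

Summary (fraction, with percent):

explained: PC1 0.3774 (37.74%), PC2 0.3208 (32.08%), PC3 0.3019 (30.19%);  cumulative: 0.3774, 0.6981, 1


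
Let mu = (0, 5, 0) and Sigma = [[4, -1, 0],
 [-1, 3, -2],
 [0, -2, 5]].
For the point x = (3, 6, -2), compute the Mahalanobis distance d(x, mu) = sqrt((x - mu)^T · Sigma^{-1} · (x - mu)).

Step 1 — centre the observation: (x - mu) = (3, 1, -2).

Step 2 — invert Sigma (cofactor / det for 3×3, or solve directly):
  Sigma^{-1} = [[0.2821, 0.1282, 0.0513],
 [0.1282, 0.5128, 0.2051],
 [0.0513, 0.2051, 0.2821]].

Step 3 — form the quadratic (x - mu)^T · Sigma^{-1} · (x - mu):
  Sigma^{-1} · (x - mu) = (0.8718, 0.4872, -0.2051).
  (x - mu)^T · [Sigma^{-1} · (x - mu)] = (3)·(0.8718) + (1)·(0.4872) + (-2)·(-0.2051) = 3.5128.

Step 4 — take square root: d = √(3.5128) ≈ 1.8743.

d(x, mu) = √(3.5128) ≈ 1.8743


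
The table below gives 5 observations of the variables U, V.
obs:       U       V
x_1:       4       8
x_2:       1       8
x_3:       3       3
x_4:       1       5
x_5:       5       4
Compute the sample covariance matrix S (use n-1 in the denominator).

Step 1 — column means:
  mean(U) = (4 + 1 + 3 + 1 + 5) / 5 = 14/5 = 2.8
  mean(V) = (8 + 8 + 3 + 5 + 4) / 5 = 28/5 = 5.6

Step 2 — sample covariance S[i,j] = (1/(n-1)) · Σ_k (x_{k,i} - mean_i) · (x_{k,j} - mean_j), with n-1 = 4.
  S[U,U] = ((1.2)·(1.2) + (-1.8)·(-1.8) + (0.2)·(0.2) + (-1.8)·(-1.8) + (2.2)·(2.2)) / 4 = 12.8/4 = 3.2
  S[U,V] = ((1.2)·(2.4) + (-1.8)·(2.4) + (0.2)·(-2.6) + (-1.8)·(-0.6) + (2.2)·(-1.6)) / 4 = -4.4/4 = -1.1
  S[V,V] = ((2.4)·(2.4) + (2.4)·(2.4) + (-2.6)·(-2.6) + (-0.6)·(-0.6) + (-1.6)·(-1.6)) / 4 = 21.2/4 = 5.3

S is symmetric (S[j,i] = S[i,j]). Assembling:

S = [[3.2, -1.1],
 [-1.1, 5.3]]


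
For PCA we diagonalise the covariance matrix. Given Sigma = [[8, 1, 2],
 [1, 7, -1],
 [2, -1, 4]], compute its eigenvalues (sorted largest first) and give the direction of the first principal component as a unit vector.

Step 1 — characteristic polynomial p(λ) = det(λI - Sigma) = λ³ - tr·λ² + c_1·λ - det, where tr = trace, c_1 = sum of the principal 2×2 minors, det = det(Sigma):
  tr = 8 + 7 + 4 = 19,
  c_1 = (8·7 - (1)²) + (8·4 - (2)²) + (7·4 - (-1)²) = 55 + 28 + 27 = 110,
  det = 8·(7·4 - (-1)²) - (1)·((1)·4 - (-1)·(2)) + (2)·((1)·(-1) - 7·(2)) = 8·(27) - (1)·(6) + (2)·(-15) = 180.
  So p(λ) = λ³ - 19λ² + 110λ - 180.
Step 2 — look for an integer root (rational root theorem: any rational root is an integer divisor of 180). Testing λ = 9:
  p(9) = 729 - 1539 + 990 - 180 = 0  ✓
  Dividing out (λ - 9): p(λ) = (λ - 9)(λ² - 10λ + 20).
Step 3 — remaining eigenvalues from the quadratic λ² - 10λ + 20 = 0:
  Δ = 10² - 4·20 = 100 - 80 = 20,  λ = (10 ± √20)/2 = (10 ± 4.4721)/2 ≈ 7.2361 or 2.7639.
  Sorted: λ_1 = 9,  λ_2 = 7.2361,  λ_3 = 2.7639  (check: sum = 19 = tr ✓).

Step 4 — unit eigenvector for λ_1 = 9: v spans the null space of (Sigma - λ_1 I), whose rows are
  r_1 = (-1, 1, 2),  r_2 = (1, -2, -1),  r_3 = (2, -1, -5).
  v is orthogonal to every row, so take v ∝ r_1 × r_2 = ((1)·(-1) - (2)·(-2), (2)·(1) - (-1)·(-1), (-1)·(-2) - (1)·(1)) = (3, 1, 1).
  Let u = (3, 1, 1).
  ||u|| = √((3)² + (1)² + (1)²) = √(11) ≈ 3.3166,  v_1 = u/||u|| ≈ (0.9045, 0.3015, 0.3015) (||v_1|| = 1).

λ_1 = 9,  λ_2 = 7.2361,  λ_3 = 2.7639;  v_1 ≈ (0.9045, 0.3015, 0.3015)


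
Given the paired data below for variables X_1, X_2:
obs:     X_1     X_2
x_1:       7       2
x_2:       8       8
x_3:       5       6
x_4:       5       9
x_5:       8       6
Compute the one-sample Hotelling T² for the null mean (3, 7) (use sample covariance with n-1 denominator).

Step 1 — sample mean vector:
  mean(X_1) = (7 + 8 + 5 + 5 + 8) / 5 = 33/5 = 6.6
  mean(X_2) = (2 + 8 + 6 + 9 + 6) / 5 = 31/5 = 6.2
  x̄ = (6.6, 6.2),  deviation x̄ - mu_0 = (6.6, 6.2) - (3, 7) = (3.6, -0.8).

Step 2 — sample covariance matrix, S[i,j] = (1/(n-1)) · Σ_k (x_{k,i} - mean_i) · (x_{k,j} - mean_j), divisor n-1 = 4:
  S[X_1,X_1] = ((0.4)·(0.4) + (1.4)·(1.4) + (-1.6)·(-1.6) + (-1.6)·(-1.6) + (1.4)·(1.4)) / 4 = 9.2/4 = 2.3
  S[X_1,X_2] = ((0.4)·(-4.2) + (1.4)·(1.8) + (-1.6)·(-0.2) + (-1.6)·(2.8) + (1.4)·(-0.2)) / 4 = -3.6/4 = -0.9
  S[X_2,X_2] = ((-4.2)·(-4.2) + (1.8)·(1.8) + (-0.2)·(-0.2) + (2.8)·(2.8) + (-0.2)·(-0.2)) / 4 = 28.8/4 = 7.2
  S = [[2.3, -0.9],
 [-0.9, 7.2]].

Step 3 — invert S. det(S) = 2.3·7.2 - (-0.9)² = 15.75.
  S^{-1} = (1/det) · [[d, -b], [-b, a]] = [[0.4571, 0.0571],
 [0.0571, 0.146]].

Step 4 — quadratic form (x̄ - mu_0)^T · S^{-1} · (x̄ - mu_0):
  S^{-1} · (x̄ - mu_0) = (1.6, 0.0889),
  (x̄ - mu_0)^T · [...] = (3.6)·(1.6) + (-0.8)·(0.0889) = 5.6889.

Step 5 — scale by n: T² = 5 · 5.6889 = 28.4444.

T² ≈ 28.4444


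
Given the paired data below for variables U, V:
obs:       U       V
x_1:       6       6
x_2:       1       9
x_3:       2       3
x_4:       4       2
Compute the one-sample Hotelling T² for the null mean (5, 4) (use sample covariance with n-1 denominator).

Step 1 — sample mean vector:
  mean(U) = (6 + 1 + 2 + 4) / 4 = 13/4 = 3.25
  mean(V) = (6 + 9 + 3 + 2) / 4 = 20/4 = 5
  x̄ = (3.25, 5),  deviation x̄ - mu_0 = (3.25, 5) - (5, 4) = (-1.75, 1).

Step 2 — sample covariance matrix, S[i,j] = (1/(n-1)) · Σ_k (x_{k,i} - mean_i) · (x_{k,j} - mean_j), divisor n-1 = 3:
  S[U,U] = ((2.75)·(2.75) + (-2.25)·(-2.25) + (-1.25)·(-1.25) + (0.75)·(0.75)) / 3 = 14.75/3 = 4.9167
  S[U,V] = ((2.75)·(1) + (-2.25)·(4) + (-1.25)·(-2) + (0.75)·(-3)) / 3 = -6/3 = -2
  S[V,V] = ((1)·(1) + (4)·(4) + (-2)·(-2) + (-3)·(-3)) / 3 = 30/3 = 10
  S = [[4.9167, -2],
 [-2, 10]].

Step 3 — invert S. det(S) = 4.9167·10 - (-2)² = 45.1667.
  S^{-1} = (1/det) · [[d, -b], [-b, a]] = [[0.2214, 0.0443],
 [0.0443, 0.1089]].

Step 4 — quadratic form (x̄ - mu_0)^T · S^{-1} · (x̄ - mu_0):
  S^{-1} · (x̄ - mu_0) = (-0.3432, 0.0314),
  (x̄ - mu_0)^T · [...] = (-1.75)·(-0.3432) + (1)·(0.0314) = 0.6319.

Step 5 — scale by n: T² = 4 · 0.6319 = 2.5277.

T² ≈ 2.5277


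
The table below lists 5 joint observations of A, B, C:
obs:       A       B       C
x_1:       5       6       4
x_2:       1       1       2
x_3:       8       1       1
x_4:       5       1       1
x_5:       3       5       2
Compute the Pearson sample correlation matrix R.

Step 1 — column means:
  mean(A) = (5 + 1 + 8 + 5 + 3) / 5 = 22/5 = 4.4
  mean(B) = (6 + 1 + 1 + 1 + 5) / 5 = 14/5 = 2.8
  mean(C) = (4 + 2 + 1 + 1 + 2) / 5 = 10/5 = 2

Step 2 — sample variances and covariances s[i,j] = (1/(n-1)) · Σ_k (x_{k,i} - mean_i) · (x_{k,j} - mean_j), with n-1 = 4:
  s[A,A] = ((0.6)·(0.6) + (-3.4)·(-3.4) + (3.6)·(3.6) + (0.6)·(0.6) + (-1.4)·(-1.4)) / 4 = 27.2/4 = 6.8
  s[A,B] = ((0.6)·(3.2) + (-3.4)·(-1.8) + (3.6)·(-1.8) + (0.6)·(-1.8) + (-1.4)·(2.2)) / 4 = -2.6/4 = -0.65
  s[A,C] = ((0.6)·(2) + (-3.4)·(0) + (3.6)·(-1) + (0.6)·(-1) + (-1.4)·(0)) / 4 = -3/4 = -0.75
  s[B,B] = ((3.2)·(3.2) + (-1.8)·(-1.8) + (-1.8)·(-1.8) + (-1.8)·(-1.8) + (2.2)·(2.2)) / 4 = 24.8/4 = 6.2
  s[B,C] = ((3.2)·(2) + (-1.8)·(0) + (-1.8)·(-1) + (-1.8)·(-1) + (2.2)·(0)) / 4 = 10/4 = 2.5
  s[C,C] = ((2)·(2) + (0)·(0) + (-1)·(-1) + (-1)·(-1) + (0)·(0)) / 4 = 6/4 = 1.5
  Sample standard deviations s_i = √(s[i,i]):
  s(A) = √(6.8) = 2.6077
  s(B) = √(6.2) = 2.49
  s(C) = √(1.5) = 1.2247

Step 3 — r_{ij} = s_{ij} / (s_i · s_j):
  r[A,A] = 1 (diagonal).
  r[A,B] = -0.65 / (2.6077 · 2.49) = -0.65 / 6.4931 = -0.1001
  r[A,C] = -0.75 / (2.6077 · 1.2247) = -0.75 / 3.1937 = -0.2348
  r[B,B] = 1 (diagonal).
  r[B,C] = 2.5 / (2.49 · 1.2247) = 2.5 / 3.0496 = 0.8198
  r[C,C] = 1 (diagonal).

R is symmetric with unit diagonal. Assembling:

R = [[1, -0.1001, -0.2348],
 [-0.1001, 1, 0.8198],
 [-0.2348, 0.8198, 1]]


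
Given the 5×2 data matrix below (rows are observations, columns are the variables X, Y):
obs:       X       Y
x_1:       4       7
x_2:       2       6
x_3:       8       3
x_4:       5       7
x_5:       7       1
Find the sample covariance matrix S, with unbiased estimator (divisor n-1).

Step 1 — column means:
  mean(X) = (4 + 2 + 8 + 5 + 7) / 5 = 26/5 = 5.2
  mean(Y) = (7 + 6 + 3 + 7 + 1) / 5 = 24/5 = 4.8

Step 2 — sample covariance S[i,j] = (1/(n-1)) · Σ_k (x_{k,i} - mean_i) · (x_{k,j} - mean_j), with n-1 = 4.
  S[X,X] = ((-1.2)·(-1.2) + (-3.2)·(-3.2) + (2.8)·(2.8) + (-0.2)·(-0.2) + (1.8)·(1.8)) / 4 = 22.8/4 = 5.7
  S[X,Y] = ((-1.2)·(2.2) + (-3.2)·(1.2) + (2.8)·(-1.8) + (-0.2)·(2.2) + (1.8)·(-3.8)) / 4 = -18.8/4 = -4.7
  S[Y,Y] = ((2.2)·(2.2) + (1.2)·(1.2) + (-1.8)·(-1.8) + (2.2)·(2.2) + (-3.8)·(-3.8)) / 4 = 28.8/4 = 7.2

S is symmetric (S[j,i] = S[i,j]). Assembling:

S = [[5.7, -4.7],
 [-4.7, 7.2]]


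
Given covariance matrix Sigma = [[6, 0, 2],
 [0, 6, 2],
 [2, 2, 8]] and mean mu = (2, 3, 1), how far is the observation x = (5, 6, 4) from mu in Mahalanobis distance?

Step 1 — centre the observation: (x - mu) = (3, 3, 3).

Step 2 — invert Sigma (cofactor / det for 3×3, or solve directly):
  Sigma^{-1} = [[0.1833, 0.0167, -0.05],
 [0.0167, 0.1833, -0.05],
 [-0.05, -0.05, 0.15]].

Step 3 — form the quadratic (x - mu)^T · Sigma^{-1} · (x - mu):
  Sigma^{-1} · (x - mu) = (0.45, 0.45, 0.15).
  (x - mu)^T · [Sigma^{-1} · (x - mu)] = (3)·(0.45) + (3)·(0.45) + (3)·(0.15) = 3.15.

Step 4 — take square root: d = √(3.15) ≈ 1.7748.

d(x, mu) = √(3.15) ≈ 1.7748


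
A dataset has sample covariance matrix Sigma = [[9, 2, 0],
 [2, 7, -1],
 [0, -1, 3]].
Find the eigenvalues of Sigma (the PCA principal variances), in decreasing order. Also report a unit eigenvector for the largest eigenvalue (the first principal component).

Step 1 — characteristic polynomial p(λ) = det(λI - Sigma) = λ³ - tr·λ² + c_1·λ - det, where tr = trace, c_1 = sum of the principal 2×2 minors, det = det(Sigma):
  tr = 9 + 7 + 3 = 19,
  c_1 = (9·7 - (2)²) + (9·3 - (0)²) + (7·3 - (-1)²) = 59 + 27 + 20 = 106,
  det = 9·(7·3 - (-1)²) - (2)·((2)·3 - (-1)·(0)) + (0)·((2)·(-1) - 7·(0)) = 9·(20) - (2)·(6) + (0)·(-2) = 168.
  So p(λ) = λ³ - 19λ² + 106λ - 168.
Step 2 — look for an integer root (rational root theorem: any rational root is an integer divisor of 168). Testing λ = 6:
  p(6) = 216 - 684 + 636 - 168 = 0  ✓
  Dividing out (λ - 6): p(λ) = (λ - 6)(λ² - 13λ + 28).
Step 3 — remaining eigenvalues from the quadratic λ² - 13λ + 28 = 0:
  Δ = 13² - 4·28 = 169 - 112 = 57,  λ = (13 ± √57)/2 = (13 ± 7.5498)/2 ≈ 10.2749 or 2.7251.
  Sorted: λ_1 = 10.2749,  λ_2 = 6,  λ_3 = 2.7251  (check: sum = 19 = tr ✓).

Step 4 — unit eigenvector for λ_1 ≈ 10.2749: v spans the null space of (Sigma - λ_1 I), whose rows are
  r_1 = (-1.2749, 2, 0),  r_2 = (2, -3.2749, -1),  r_3 = (0, -1, -7.2749).
  v is orthogonal to every row, so take v ∝ r_2 × r_3 = ((-3.2749)·(-7.2749) - (-1)·(-1), (-1)·(0) - (2)·(-7.2749), (2)·(-1) - (-3.2749)·(0)) ≈ (22.8248, 14.5498, -2).
  Let u = (22.8248, 14.5498, -2).
  ||u|| = √((22.8248)² + (14.5498)² + (-2)²) = √(736.667) ≈ 27.1416,  v_1 = u/||u|| ≈ (0.841, 0.5361, -0.0737) (||v_1|| = 1).

λ_1 = 10.2749,  λ_2 = 6,  λ_3 = 2.7251;  v_1 ≈ (0.841, 0.5361, -0.0737)


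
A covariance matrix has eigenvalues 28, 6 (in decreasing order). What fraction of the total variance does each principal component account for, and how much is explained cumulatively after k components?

Step 1 — total variance = trace(Sigma) = Σ λ_i = 28 + 6 = 34.

Step 2 — fraction explained by component i = λ_i / Σ λ:
  PC1: 28/34 = 0.8235
  PC2: 6/34 = 0.1765

Step 3 — cumulative fraction after k components = (λ_1 + ... + λ_k) / Σ λ:
  k = 1: 28/34 = 0.8235
  k = 2: (28 + 6)/34 = 34/34 = 1

Summary (fraction, with percent):

explained: PC1 0.8235 (82.35%), PC2 0.1765 (17.65%);  cumulative: 0.8235, 1


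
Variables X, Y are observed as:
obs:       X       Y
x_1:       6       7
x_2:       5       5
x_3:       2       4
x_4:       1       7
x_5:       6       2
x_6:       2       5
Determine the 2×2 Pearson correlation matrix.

Step 1 — column means:
  mean(X) = (6 + 5 + 2 + 1 + 6 + 2) / 6 = 22/6 = 3.6667
  mean(Y) = (7 + 5 + 4 + 7 + 2 + 5) / 6 = 30/6 = 5

Step 2 — sample variances and covariances s[i,j] = (1/(n-1)) · Σ_k (x_{k,i} - mean_i) · (x_{k,j} - mean_j), with n-1 = 5:
  s[X,X] = ((2.3333)·(2.3333) + (1.3333)·(1.3333) + (-1.6667)·(-1.6667) + (-2.6667)·(-2.6667) + (2.3333)·(2.3333) + (-1.6667)·(-1.6667)) / 5 = 25.3333/5 = 5.0667
  s[X,Y] = ((2.3333)·(2) + (1.3333)·(0) + (-1.6667)·(-1) + (-2.6667)·(2) + (2.3333)·(-3) + (-1.6667)·(0)) / 5 = -6/5 = -1.2
  s[Y,Y] = ((2)·(2) + (0)·(0) + (-1)·(-1) + (2)·(2) + (-3)·(-3) + (0)·(0)) / 5 = 18/5 = 3.6
  Sample standard deviations s_i = √(s[i,i]):
  s(X) = √(5.0667) = 2.2509
  s(Y) = √(3.6) = 1.8974

Step 3 — r_{ij} = s_{ij} / (s_i · s_j):
  r[X,X] = 1 (diagonal).
  r[X,Y] = -1.2 / (2.2509 · 1.8974) = -1.2 / 4.2708 = -0.281
  r[Y,Y] = 1 (diagonal).

R is symmetric with unit diagonal. Assembling:

R = [[1, -0.281],
 [-0.281, 1]]


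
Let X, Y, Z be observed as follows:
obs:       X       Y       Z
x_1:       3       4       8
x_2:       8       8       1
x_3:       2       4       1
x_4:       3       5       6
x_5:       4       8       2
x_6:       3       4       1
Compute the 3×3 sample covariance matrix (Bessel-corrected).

Step 1 — column means:
  mean(X) = (3 + 8 + 2 + 3 + 4 + 3) / 6 = 23/6 = 3.8333
  mean(Y) = (4 + 8 + 4 + 5 + 8 + 4) / 6 = 33/6 = 5.5
  mean(Z) = (8 + 1 + 1 + 6 + 2 + 1) / 6 = 19/6 = 3.1667

Step 2 — sample covariance S[i,j] = (1/(n-1)) · Σ_k (x_{k,i} - mean_i) · (x_{k,j} - mean_j), with n-1 = 5.
  S[X,X] = ((-0.8333)·(-0.8333) + (4.1667)·(4.1667) + (-1.8333)·(-1.8333) + (-0.8333)·(-0.8333) + (0.1667)·(0.1667) + (-0.8333)·(-0.8333)) / 5 = 22.8333/5 = 4.5667
  S[X,Y] = ((-0.8333)·(-1.5) + (4.1667)·(2.5) + (-1.8333)·(-1.5) + (-0.8333)·(-0.5) + (0.1667)·(2.5) + (-0.8333)·(-1.5)) / 5 = 16.5/5 = 3.3
  S[X,Z] = ((-0.8333)·(4.8333) + (4.1667)·(-2.1667) + (-1.8333)·(-2.1667) + (-0.8333)·(2.8333) + (0.1667)·(-1.1667) + (-0.8333)·(-2.1667)) / 5 = -9.8333/5 = -1.9667
  S[Y,Y] = ((-1.5)·(-1.5) + (2.5)·(2.5) + (-1.5)·(-1.5) + (-0.5)·(-0.5) + (2.5)·(2.5) + (-1.5)·(-1.5)) / 5 = 19.5/5 = 3.9
  S[Y,Z] = ((-1.5)·(4.8333) + (2.5)·(-2.1667) + (-1.5)·(-2.1667) + (-0.5)·(2.8333) + (2.5)·(-1.1667) + (-1.5)·(-2.1667)) / 5 = -10.5/5 = -2.1
  S[Z,Z] = ((4.8333)·(4.8333) + (-2.1667)·(-2.1667) + (-2.1667)·(-2.1667) + (2.8333)·(2.8333) + (-1.1667)·(-1.1667) + (-2.1667)·(-2.1667)) / 5 = 46.8333/5 = 9.3667

S is symmetric (S[j,i] = S[i,j]). Assembling:

S = [[4.5667, 3.3, -1.9667],
 [3.3, 3.9, -2.1],
 [-1.9667, -2.1, 9.3667]]


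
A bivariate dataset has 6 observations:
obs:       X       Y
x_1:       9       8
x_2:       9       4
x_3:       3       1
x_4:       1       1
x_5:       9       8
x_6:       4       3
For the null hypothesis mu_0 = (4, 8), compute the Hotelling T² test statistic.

Step 1 — sample mean vector:
  mean(X) = (9 + 9 + 3 + 1 + 9 + 4) / 6 = 35/6 = 5.8333
  mean(Y) = (8 + 4 + 1 + 1 + 8 + 3) / 6 = 25/6 = 4.1667
  x̄ = (5.8333, 4.1667),  deviation x̄ - mu_0 = (5.8333, 4.1667) - (4, 8) = (1.8333, -3.8333).

Step 2 — sample covariance matrix, S[i,j] = (1/(n-1)) · Σ_k (x_{k,i} - mean_i) · (x_{k,j} - mean_j), divisor n-1 = 5:
  S[X,X] = ((3.1667)·(3.1667) + (3.1667)·(3.1667) + (-2.8333)·(-2.8333) + (-4.8333)·(-4.8333) + (3.1667)·(3.1667) + (-1.8333)·(-1.8333)) / 5 = 64.8333/5 = 12.9667
  S[X,Y] = ((3.1667)·(3.8333) + (3.1667)·(-0.1667) + (-2.8333)·(-3.1667) + (-4.8333)·(-3.1667) + (3.1667)·(3.8333) + (-1.8333)·(-1.1667)) / 5 = 50.1667/5 = 10.0333
  S[Y,Y] = ((3.8333)·(3.8333) + (-0.1667)·(-0.1667) + (-3.1667)·(-3.1667) + (-3.1667)·(-3.1667) + (3.8333)·(3.8333) + (-1.1667)·(-1.1667)) / 5 = 50.8333/5 = 10.1667
  S = [[12.9667, 10.0333],
 [10.0333, 10.1667]].

Step 3 — invert S. det(S) = 12.9667·10.1667 - (10.0333)² = 31.16.
  S^{-1} = (1/det) · [[d, -b], [-b, a]] = [[0.3263, -0.322],
 [-0.322, 0.4161]].

Step 4 — quadratic form (x̄ - mu_0)^T · S^{-1} · (x̄ - mu_0):
  S^{-1} · (x̄ - mu_0) = (1.8325, -2.1855),
  (x̄ - mu_0)^T · [...] = (1.8333)·(1.8325) + (-3.8333)·(-2.1855) = 11.7373.

Step 5 — scale by n: T² = 6 · 11.7373 = 70.4236.

T² ≈ 70.4236


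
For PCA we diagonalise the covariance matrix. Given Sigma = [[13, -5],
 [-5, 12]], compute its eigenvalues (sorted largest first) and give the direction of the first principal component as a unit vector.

Step 1 — characteristic polynomial of 2×2 Sigma:
  det(Sigma - λI) = λ² - trace · λ + det = 0.
  trace = 13 + 12 = 25, det = 13·12 - (-5)² = 131.
Step 2 — discriminant:
  Δ = trace² - 4·det = 625 - 524 = 101.
Step 3 — eigenvalues:
  λ = (trace ± √Δ)/2 = (25 ± 10.0499)/2,
  λ_1 = 17.5249,  λ_2 = 7.4751.

Step 4 — unit eigenvector for λ_1: solve (Sigma - λ_1 I)v = 0. First row:
  (13 - 17.5249)·v_x + (-5)·v_y = 0, i.e. (-4.5249)·v_x + (-5)·v_y = 0,
  so v ∝ (b, λ_1 - a) = (-5, 4.5249); multiply by -1 so the first entry is positive: u = (5, -4.5249).
  ||u|| = √((5)² + (-4.5249)²) = √(45.4751) ≈ 6.7435,
  v_1 = u/||u|| ≈ (0.7415, -0.671) (||v_1|| = 1).

λ_1 = 17.5249,  λ_2 = 7.4751;  v_1 ≈ (0.7415, -0.671)


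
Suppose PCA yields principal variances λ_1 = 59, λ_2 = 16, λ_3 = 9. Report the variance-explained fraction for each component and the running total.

Step 1 — total variance = trace(Sigma) = Σ λ_i = 59 + 16 + 9 = 84.

Step 2 — fraction explained by component i = λ_i / Σ λ:
  PC1: 59/84 = 0.7024
  PC2: 16/84 = 0.1905
  PC3: 9/84 = 0.1071

Step 3 — cumulative fraction after k components = (λ_1 + ... + λ_k) / Σ λ:
  k = 1: 59/84 = 0.7024
  k = 2: (59 + 16)/84 = 75/84 = 0.8929
  k = 3: (59 + 16 + 9)/84 = 84/84 = 1

Summary (fraction, with percent):

explained: PC1 0.7024 (70.24%), PC2 0.1905 (19.05%), PC3 0.1071 (10.71%);  cumulative: 0.7024, 0.8929, 1


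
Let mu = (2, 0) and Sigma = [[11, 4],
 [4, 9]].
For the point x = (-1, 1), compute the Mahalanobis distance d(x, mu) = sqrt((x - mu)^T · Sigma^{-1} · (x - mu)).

Step 1 — centre the observation: (x - mu) = (-3, 1).

Step 2 — invert Sigma. det(Sigma) = 11·9 - (4)² = 83.
  Sigma^{-1} = (1/det) · [[d, -b], [-b, a]] = [[0.1084, -0.0482],
 [-0.0482, 0.1325]].

Step 3 — form the quadratic (x - mu)^T · Sigma^{-1} · (x - mu):
  Sigma^{-1} · (x - mu) = (-0.3735, 0.2771).
  (x - mu)^T · [Sigma^{-1} · (x - mu)] = (-3)·(-0.3735) + (1)·(0.2771) = 1.3976.

Step 4 — take square root: d = √(1.3976) ≈ 1.1822.

d(x, mu) = √(1.3976) ≈ 1.1822


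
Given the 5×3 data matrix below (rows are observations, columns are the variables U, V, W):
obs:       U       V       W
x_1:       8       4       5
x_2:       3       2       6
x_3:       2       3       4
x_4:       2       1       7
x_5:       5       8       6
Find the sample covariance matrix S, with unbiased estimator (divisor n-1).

Step 1 — column means:
  mean(U) = (8 + 3 + 2 + 2 + 5) / 5 = 20/5 = 4
  mean(V) = (4 + 2 + 3 + 1 + 8) / 5 = 18/5 = 3.6
  mean(W) = (5 + 6 + 4 + 7 + 6) / 5 = 28/5 = 5.6

Step 2 — sample covariance S[i,j] = (1/(n-1)) · Σ_k (x_{k,i} - mean_i) · (x_{k,j} - mean_j), with n-1 = 4.
  S[U,U] = ((4)·(4) + (-1)·(-1) + (-2)·(-2) + (-2)·(-2) + (1)·(1)) / 4 = 26/4 = 6.5
  S[U,V] = ((4)·(0.4) + (-1)·(-1.6) + (-2)·(-0.6) + (-2)·(-2.6) + (1)·(4.4)) / 4 = 14/4 = 3.5
  S[U,W] = ((4)·(-0.6) + (-1)·(0.4) + (-2)·(-1.6) + (-2)·(1.4) + (1)·(0.4)) / 4 = -2/4 = -0.5
  S[V,V] = ((0.4)·(0.4) + (-1.6)·(-1.6) + (-0.6)·(-0.6) + (-2.6)·(-2.6) + (4.4)·(4.4)) / 4 = 29.2/4 = 7.3
  S[V,W] = ((0.4)·(-0.6) + (-1.6)·(0.4) + (-0.6)·(-1.6) + (-2.6)·(1.4) + (4.4)·(0.4)) / 4 = -1.8/4 = -0.45
  S[W,W] = ((-0.6)·(-0.6) + (0.4)·(0.4) + (-1.6)·(-1.6) + (1.4)·(1.4) + (0.4)·(0.4)) / 4 = 5.2/4 = 1.3

S is symmetric (S[j,i] = S[i,j]). Assembling:

S = [[6.5, 3.5, -0.5],
 [3.5, 7.3, -0.45],
 [-0.5, -0.45, 1.3]]


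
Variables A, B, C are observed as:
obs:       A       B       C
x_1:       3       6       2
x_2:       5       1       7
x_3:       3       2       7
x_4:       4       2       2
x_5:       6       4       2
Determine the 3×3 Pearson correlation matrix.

Step 1 — column means:
  mean(A) = (3 + 5 + 3 + 4 + 6) / 5 = 21/5 = 4.2
  mean(B) = (6 + 1 + 2 + 2 + 4) / 5 = 15/5 = 3
  mean(C) = (2 + 7 + 7 + 2 + 2) / 5 = 20/5 = 4

Step 2 — sample variances and covariances s[i,j] = (1/(n-1)) · Σ_k (x_{k,i} - mean_i) · (x_{k,j} - mean_j), with n-1 = 4:
  s[A,A] = ((-1.2)·(-1.2) + (0.8)·(0.8) + (-1.2)·(-1.2) + (-0.2)·(-0.2) + (1.8)·(1.8)) / 4 = 6.8/4 = 1.7
  s[A,B] = ((-1.2)·(3) + (0.8)·(-2) + (-1.2)·(-1) + (-0.2)·(-1) + (1.8)·(1)) / 4 = -2/4 = -0.5
  s[A,C] = ((-1.2)·(-2) + (0.8)·(3) + (-1.2)·(3) + (-0.2)·(-2) + (1.8)·(-2)) / 4 = -2/4 = -0.5
  s[B,B] = ((3)·(3) + (-2)·(-2) + (-1)·(-1) + (-1)·(-1) + (1)·(1)) / 4 = 16/4 = 4
  s[B,C] = ((3)·(-2) + (-2)·(3) + (-1)·(3) + (-1)·(-2) + (1)·(-2)) / 4 = -15/4 = -3.75
  s[C,C] = ((-2)·(-2) + (3)·(3) + (3)·(3) + (-2)·(-2) + (-2)·(-2)) / 4 = 30/4 = 7.5
  Sample standard deviations s_i = √(s[i,i]):
  s(A) = √(1.7) = 1.3038
  s(B) = √(4) = 2
  s(C) = √(7.5) = 2.7386

Step 3 — r_{ij} = s_{ij} / (s_i · s_j):
  r[A,A] = 1 (diagonal).
  r[A,B] = -0.5 / (1.3038 · 2) = -0.5 / 2.6077 = -0.1917
  r[A,C] = -0.5 / (1.3038 · 2.7386) = -0.5 / 3.5707 = -0.14
  r[B,B] = 1 (diagonal).
  r[B,C] = -3.75 / (2 · 2.7386) = -3.75 / 5.4772 = -0.6847
  r[C,C] = 1 (diagonal).

R is symmetric with unit diagonal. Assembling:

R = [[1, -0.1917, -0.14],
 [-0.1917, 1, -0.6847],
 [-0.14, -0.6847, 1]]


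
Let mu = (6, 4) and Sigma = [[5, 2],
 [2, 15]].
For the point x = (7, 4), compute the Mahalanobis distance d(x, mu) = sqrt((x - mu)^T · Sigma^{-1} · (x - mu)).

Step 1 — centre the observation: (x - mu) = (1, 0).

Step 2 — invert Sigma. det(Sigma) = 5·15 - (2)² = 71.
  Sigma^{-1} = (1/det) · [[d, -b], [-b, a]] = [[0.2113, -0.0282],
 [-0.0282, 0.0704]].

Step 3 — form the quadratic (x - mu)^T · Sigma^{-1} · (x - mu):
  Sigma^{-1} · (x - mu) = (0.2113, -0.0282).
  (x - mu)^T · [Sigma^{-1} · (x - mu)] = (1)·(0.2113) + (0)·(-0.0282) = 0.2113.

Step 4 — take square root: d = √(0.2113) ≈ 0.4596.

d(x, mu) = √(0.2113) ≈ 0.4596
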